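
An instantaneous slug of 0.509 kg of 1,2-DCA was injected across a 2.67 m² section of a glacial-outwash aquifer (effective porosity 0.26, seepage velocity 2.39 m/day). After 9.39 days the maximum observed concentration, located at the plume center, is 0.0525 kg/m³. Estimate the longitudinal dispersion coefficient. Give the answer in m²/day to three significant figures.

1.65 m²/day

At the plume center C_max = M/(n_e·A·√(4πDt)), so D = M²/(4πt·(n_e·A·C_max)²).
n_e·A·C_max = 0.26 × 2.67 × 0.0525 = 0.03645 kg/m.
D = 0.509²/(4π × 9.39 × 0.03645²) = 1.65 m²/day.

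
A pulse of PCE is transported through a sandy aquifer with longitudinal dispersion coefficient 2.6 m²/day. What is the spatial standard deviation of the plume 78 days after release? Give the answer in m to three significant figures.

Dispersive spreading gives a Gaussian with σ² = 2Dt; advection only shifts the center.
σ = √(2 × 2.6 × 78) = 20.1 m.

20.1 m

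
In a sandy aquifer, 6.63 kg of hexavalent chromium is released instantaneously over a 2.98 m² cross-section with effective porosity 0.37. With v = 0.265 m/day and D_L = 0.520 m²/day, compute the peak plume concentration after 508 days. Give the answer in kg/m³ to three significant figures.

The peak of an instantaneous 1D plume sits at x = vt; there the Gaussian factor is 1 and C_max = M/(n_e·A·√(4πDt)), where n_e·A is the pore area the mass is dissolved in.
√(4πDt) = √(4π × 0.520 × 508) = 57.62 m, so C_max = 6.63/(0.37 × 2.98 × 57.62) = 0.104 kg/m³.

0.104 kg/m³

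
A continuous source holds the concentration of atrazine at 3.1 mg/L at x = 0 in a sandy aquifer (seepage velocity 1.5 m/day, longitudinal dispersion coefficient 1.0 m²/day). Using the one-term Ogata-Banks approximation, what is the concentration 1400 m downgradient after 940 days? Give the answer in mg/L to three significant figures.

For a continuous step input, C/C₀ ≈ ½·erfc((x−vt)/(2√(Dt))).
vt = 1.5 × 940 = 1410 m and 2√(Dt) = 2√(1.0 × 940) = 61.32 m.
Argument (x−vt)/(2√(Dt)) = (1400 − 1410)/61.32 = -0.1631; ½·erfc(-0.1631) = 0.5912.
C = 3.1 × 0.5912 = 1.83 mg/L.

1.83 mg/L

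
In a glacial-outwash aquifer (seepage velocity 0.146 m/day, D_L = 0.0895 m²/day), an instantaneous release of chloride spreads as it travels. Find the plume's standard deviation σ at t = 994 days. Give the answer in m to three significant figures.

13.3 m

Dispersive spreading gives a Gaussian with σ² = 2Dt; advection only shifts the center.
σ = √(2 × 0.0895 × 994) = 13.3 m.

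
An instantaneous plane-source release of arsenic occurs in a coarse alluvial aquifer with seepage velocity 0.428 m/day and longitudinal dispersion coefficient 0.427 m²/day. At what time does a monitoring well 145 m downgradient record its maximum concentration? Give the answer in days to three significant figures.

For the 1D instantaneous-source solution, setting ∂C/∂t = 0 at fixed x gives v²t² + 2Dt − x² = 0, so t = (√(D² + v²x²) − D)/v².
√(D² + v²x²) = √(0.427² + 0.428² × 145²) = 62.06; v² = 0.183184.
t = (62.06 − 0.427)/0.183184 = 336 days (vs. the pure-advection estimate x/v = 339 d).

336 days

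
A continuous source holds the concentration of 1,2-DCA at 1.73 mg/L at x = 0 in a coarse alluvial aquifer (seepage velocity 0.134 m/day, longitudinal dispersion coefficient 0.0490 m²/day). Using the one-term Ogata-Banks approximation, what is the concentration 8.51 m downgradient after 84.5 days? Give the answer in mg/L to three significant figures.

For a continuous step input, C/C₀ ≈ ½·erfc((x−vt)/(2√(Dt))).
vt = 0.134 × 84.5 = 11.323 m and 2√(Dt) = 2√(0.0490 × 84.5) = 4.070 m.
Argument (x−vt)/(2√(Dt)) = (8.51 − 11.323)/4.070 = -0.6912; ½·erfc(-0.6912) = 0.8358.
C = 1.73 × 0.8358 = 1.45 mg/L.

1.45 mg/L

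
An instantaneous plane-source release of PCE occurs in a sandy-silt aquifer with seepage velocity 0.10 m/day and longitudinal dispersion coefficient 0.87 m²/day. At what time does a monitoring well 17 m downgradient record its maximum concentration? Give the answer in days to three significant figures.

104 days

For the 1D instantaneous-source solution, setting ∂C/∂t = 0 at fixed x gives v²t² + 2Dt − x² = 0, so t = (√(D² + v²x²) − D)/v².
√(D² + v²x²) = √(0.87² + 0.10² × 17²) = 1.910; v² = 0.01.
t = (1.910 − 0.87)/0.01 = 104 days (vs. the pure-advection estimate x/v = 170 d).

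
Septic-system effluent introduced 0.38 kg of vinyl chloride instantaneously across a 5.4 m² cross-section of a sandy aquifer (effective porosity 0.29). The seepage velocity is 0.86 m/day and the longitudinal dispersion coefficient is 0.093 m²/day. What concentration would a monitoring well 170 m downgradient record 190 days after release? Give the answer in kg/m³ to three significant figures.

For an instantaneous plane source, C(x,t) = M/(n_e·A·√(4πDt)) · exp(−(x−vt)²/(4Dt)), with n_e·A the pore (flow) area.
Plume center vt = 0.86 × 190 = 163.4 m, so the well at 170 m is 6.6 m downgradient of the peak.
√(4πDt) = 14.90 m, giving peak height M/(n_e·A·√(4πDt)) = 0.38/(0.29 × 5.4 × 14.90) = 0.01629 kg/m³.
(x−vt)²/(4Dt) = (6.6)²/(4 × 0.093 × 190) = 0.6163; exp(−0.6163) = 0.5399.
C = 0.01629 × 0.5399 = 0.00879 kg/m³.

0.00879 kg/m³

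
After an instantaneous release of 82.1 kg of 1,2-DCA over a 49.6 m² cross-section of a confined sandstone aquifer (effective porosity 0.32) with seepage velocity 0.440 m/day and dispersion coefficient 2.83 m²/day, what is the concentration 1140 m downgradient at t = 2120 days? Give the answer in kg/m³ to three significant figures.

0.00315 kg/m³

For an instantaneous plane source, C(x,t) = M/(n_e·A·√(4πDt)) · exp(−(x−vt)²/(4Dt)), with n_e·A the pore (flow) area.
Plume center vt = 0.440 × 2120 = 932.8 m, so the well at 1140 m is 207.2 m downgradient of the peak.
√(4πDt) = 274.6 m, giving peak height M/(n_e·A·√(4πDt)) = 82.1/(0.32 × 49.6 × 274.6) = 0.01884 kg/m³.
(x−vt)²/(4Dt) = (207.2)²/(4 × 2.83 × 2120) = 1.789; exp(−1.789) = 0.1671.
C = 0.01884 × 0.1671 = 0.00315 kg/m³.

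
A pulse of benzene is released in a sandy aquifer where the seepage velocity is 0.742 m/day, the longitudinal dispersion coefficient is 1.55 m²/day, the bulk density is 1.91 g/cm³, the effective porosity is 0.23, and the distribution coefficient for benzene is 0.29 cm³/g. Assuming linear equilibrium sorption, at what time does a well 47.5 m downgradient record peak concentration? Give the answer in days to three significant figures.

209 days

Retardation factor R = 1 + ρ_b·K_d/n = 1 + 1.91 × 0.29/0.23 = 3.408.
Sorption retards both mechanisms: v_R = v/R = 0.2177 m/day, D_R = D/R = 0.4548 m²/day.
Peak time from v_R²t² + 2D_R t − x² = 0: t = (√(D_R² + v_R²x²) − D_R)/v_R².
√(D_R² + v_R²x²) = √(0.4548² + 0.2177² × 47.5²) = 10.35; v_R² = 0.04739.
t = (10.35 − 0.4548)/0.04739 = 209 days.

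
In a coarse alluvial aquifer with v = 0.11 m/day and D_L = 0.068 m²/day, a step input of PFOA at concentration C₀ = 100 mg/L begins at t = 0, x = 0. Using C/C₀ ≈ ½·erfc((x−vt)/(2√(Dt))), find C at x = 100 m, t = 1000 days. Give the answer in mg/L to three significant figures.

For a continuous step input, C/C₀ ≈ ½·erfc((x−vt)/(2√(Dt))).
vt = 0.11 × 1000 = 110 m and 2√(Dt) = 2√(0.068 × 1000) = 16.49 m.
Argument (x−vt)/(2√(Dt)) = (100 − 110)/16.49 = -0.6064; ½·erfc(-0.6064) = 0.8044.
C = 100 × 0.8044 = 80.4 mg/L.

80.4 mg/L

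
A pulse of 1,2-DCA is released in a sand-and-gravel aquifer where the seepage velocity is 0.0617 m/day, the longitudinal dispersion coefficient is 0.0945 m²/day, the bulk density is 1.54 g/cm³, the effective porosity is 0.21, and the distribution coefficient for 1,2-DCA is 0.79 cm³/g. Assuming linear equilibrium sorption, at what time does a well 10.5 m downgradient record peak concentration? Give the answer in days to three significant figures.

Retardation factor R = 1 + ρ_b·K_d/n = 1 + 1.54 × 0.79/0.21 = 6.793.
Sorption retards both mechanisms: v_R = v/R = 0.009083 m/day, D_R = D/R = 0.01391 m²/day.
Peak time from v_R²t² + 2D_R t − x² = 0: t = (√(D_R² + v_R²x²) − D_R)/v_R².
√(D_R² + v_R²x²) = √(0.01391² + 0.009083² × 10.5²) = 0.09638; v_R² = 8.250e-05.
t = (0.09638 − 0.01391)/8.250e-05 = 1000 days.

1000 days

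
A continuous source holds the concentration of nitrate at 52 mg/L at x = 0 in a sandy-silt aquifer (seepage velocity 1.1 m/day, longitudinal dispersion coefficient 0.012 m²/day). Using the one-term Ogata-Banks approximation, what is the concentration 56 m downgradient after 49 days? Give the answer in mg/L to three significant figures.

For a continuous step input, C/C₀ ≈ ½·erfc((x−vt)/(2√(Dt))).
vt = 1.1 × 49 = 53.9 m and 2√(Dt) = 2√(0.012 × 49) = 1.534 m.
Argument (x−vt)/(2√(Dt)) = (56 − 53.9)/1.534 = 1.369; ½·erfc(1.369) = 0.02643.
C = 52 × 0.02643 = 1.37 mg/L.

1.37 mg/L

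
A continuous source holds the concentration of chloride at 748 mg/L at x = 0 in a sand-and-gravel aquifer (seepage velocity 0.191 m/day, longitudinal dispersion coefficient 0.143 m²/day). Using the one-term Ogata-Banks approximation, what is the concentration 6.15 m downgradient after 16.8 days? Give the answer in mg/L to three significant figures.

67.2 mg/L

For a continuous step input, C/C₀ ≈ ½·erfc((x−vt)/(2√(Dt))).
vt = 0.191 × 16.8 = 3.2088 m and 2√(Dt) = 2√(0.143 × 16.8) = 3.100 m.
Argument (x−vt)/(2√(Dt)) = (6.15 − 3.2088)/3.100 = 0.9488; ½·erfc(0.9488) = 0.08983.
C = 748 × 0.08983 = 67.2 mg/L.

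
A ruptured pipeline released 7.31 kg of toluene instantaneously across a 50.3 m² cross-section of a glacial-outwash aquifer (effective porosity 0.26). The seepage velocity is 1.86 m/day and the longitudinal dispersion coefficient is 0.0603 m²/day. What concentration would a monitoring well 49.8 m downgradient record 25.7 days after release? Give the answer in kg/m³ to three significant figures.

0.0665 kg/m³

For an instantaneous plane source, C(x,t) = M/(n_e·A·√(4πDt)) · exp(−(x−vt)²/(4Dt)), with n_e·A the pore (flow) area.
Plume center vt = 1.86 × 25.7 = 47.802 m, so the well at 49.8 m is 1.998 m downgradient of the peak.
√(4πDt) = 4.413 m, giving peak height M/(n_e·A·√(4πDt)) = 7.31/(0.26 × 50.3 × 4.413) = 0.1267 kg/m³.
(x−vt)²/(4Dt) = (1.998)²/(4 × 0.0603 × 25.7) = 0.6440; exp(−0.6440) = 0.5252.
C = 0.1267 × 0.5252 = 0.0665 kg/m³.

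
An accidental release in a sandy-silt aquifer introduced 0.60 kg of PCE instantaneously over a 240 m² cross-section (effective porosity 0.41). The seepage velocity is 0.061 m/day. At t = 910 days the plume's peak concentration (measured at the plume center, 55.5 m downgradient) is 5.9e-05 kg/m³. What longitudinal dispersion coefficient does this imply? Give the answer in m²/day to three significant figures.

0.934 m²/day

At the plume center C_max = M/(n_e·A·√(4πDt)), so D = M²/(4πt·(n_e·A·C_max)²).
n_e·A·C_max = 0.41 × 240 × 5.9e-05 = 0.005806 kg/m.
D = 0.60²/(4π × 910 × 0.005806²) = 0.934 m²/day.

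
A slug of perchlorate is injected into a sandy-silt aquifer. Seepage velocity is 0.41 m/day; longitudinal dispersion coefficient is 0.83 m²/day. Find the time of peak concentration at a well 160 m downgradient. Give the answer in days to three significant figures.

385 days

For the 1D instantaneous-source solution, setting ∂C/∂t = 0 at fixed x gives v²t² + 2Dt − x² = 0, so t = (√(D² + v²x²) − D)/v².
√(D² + v²x²) = √(0.83² + 0.41² × 160²) = 65.61; v² = 0.1681.
t = (65.61 − 0.83)/0.1681 = 385 days (vs. the pure-advection estimate x/v = 390 d).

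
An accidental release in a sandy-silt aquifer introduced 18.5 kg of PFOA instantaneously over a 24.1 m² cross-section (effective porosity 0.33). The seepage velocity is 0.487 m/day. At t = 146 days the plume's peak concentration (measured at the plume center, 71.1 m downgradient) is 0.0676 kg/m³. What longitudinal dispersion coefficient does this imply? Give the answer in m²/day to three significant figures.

0.645 m²/day

At the plume center C_max = M/(n_e·A·√(4πDt)), so D = M²/(4πt·(n_e·A·C_max)²).
n_e·A·C_max = 0.33 × 24.1 × 0.0676 = 0.5376 kg/m.
D = 18.5²/(4π × 146 × 0.5376²) = 0.645 m²/day.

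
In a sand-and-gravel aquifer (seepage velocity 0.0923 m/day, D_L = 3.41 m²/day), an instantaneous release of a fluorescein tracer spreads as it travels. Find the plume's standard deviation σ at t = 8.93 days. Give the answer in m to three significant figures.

7.80 m

Dispersive spreading gives a Gaussian with σ² = 2Dt; advection only shifts the center.
σ = √(2 × 3.41 × 8.93) = 7.80 m.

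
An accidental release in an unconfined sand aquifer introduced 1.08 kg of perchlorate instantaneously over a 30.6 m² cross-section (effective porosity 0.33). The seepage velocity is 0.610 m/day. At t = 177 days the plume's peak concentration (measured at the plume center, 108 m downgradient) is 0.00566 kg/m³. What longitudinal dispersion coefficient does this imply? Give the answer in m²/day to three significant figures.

At the plume center C_max = M/(n_e·A·√(4πDt)), so D = M²/(4πt·(n_e·A·C_max)²).
n_e·A·C_max = 0.33 × 30.6 × 0.00566 = 0.05715 kg/m.
D = 1.08²/(4π × 177 × 0.05715²) = 0.161 m²/day.

0.161 m²/day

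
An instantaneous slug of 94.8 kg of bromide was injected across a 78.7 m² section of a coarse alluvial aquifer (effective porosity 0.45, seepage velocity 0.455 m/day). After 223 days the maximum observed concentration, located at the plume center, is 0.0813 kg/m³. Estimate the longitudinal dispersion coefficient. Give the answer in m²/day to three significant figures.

At the plume center C_max = M/(n_e·A·√(4πDt)), so D = M²/(4πt·(n_e·A·C_max)²).
n_e·A·C_max = 0.45 × 78.7 × 0.0813 = 2.879 kg/m.
D = 94.8²/(4π × 223 × 2.879²) = 0.387 m²/day.

0.387 m²/day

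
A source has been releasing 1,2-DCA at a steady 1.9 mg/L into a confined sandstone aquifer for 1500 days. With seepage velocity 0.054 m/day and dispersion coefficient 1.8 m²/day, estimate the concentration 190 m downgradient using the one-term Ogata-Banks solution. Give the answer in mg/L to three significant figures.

For a continuous step input, C/C₀ ≈ ½·erfc((x−vt)/(2√(Dt))).
vt = 0.054 × 1500 = 81 m and 2√(Dt) = 2√(1.8 × 1500) = 103.9 m.
Argument (x−vt)/(2√(Dt)) = (190 − 81)/103.9 = 1.049; ½·erfc(1.049) = 0.06897.
C = 1.9 × 0.06897 = 0.131 mg/L.

0.131 mg/L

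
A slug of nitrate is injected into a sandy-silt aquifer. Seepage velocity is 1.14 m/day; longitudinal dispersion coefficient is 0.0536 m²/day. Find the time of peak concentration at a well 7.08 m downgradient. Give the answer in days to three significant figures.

6.17 days

For the 1D instantaneous-source solution, setting ∂C/∂t = 0 at fixed x gives v²t² + 2Dt − x² = 0, so t = (√(D² + v²x²) − D)/v².
√(D² + v²x²) = √(0.0536² + 1.14² × 7.08²) = 8.071; v² = 1.2996.
t = (8.071 − 0.0536)/1.2996 = 6.17 days (vs. the pure-advection estimate x/v = 6.21 d).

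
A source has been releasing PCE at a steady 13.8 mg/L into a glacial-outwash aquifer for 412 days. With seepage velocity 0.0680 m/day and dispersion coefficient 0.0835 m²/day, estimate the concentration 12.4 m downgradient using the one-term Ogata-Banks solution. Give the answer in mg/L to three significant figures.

For a continuous step input, C/C₀ ≈ ½·erfc((x−vt)/(2√(Dt))).
vt = 0.0680 × 412 = 28.016 m and 2√(Dt) = 2√(0.0835 × 412) = 11.73 m.
Argument (x−vt)/(2√(Dt)) = (12.4 − 28.016)/11.73 = -1.331; ½·erfc(-1.331) = 0.9701.
C = 13.8 × 0.9701 = 13.4 mg/L.

13.4 mg/L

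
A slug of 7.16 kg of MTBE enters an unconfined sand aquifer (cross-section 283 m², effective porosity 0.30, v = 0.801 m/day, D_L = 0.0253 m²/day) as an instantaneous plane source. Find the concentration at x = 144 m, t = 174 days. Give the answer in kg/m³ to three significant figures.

0.00336 kg/m³

For an instantaneous plane source, C(x,t) = M/(n_e·A·√(4πDt)) · exp(−(x−vt)²/(4Dt)), with n_e·A the pore (flow) area.
Plume center vt = 0.801 × 174 = 139.374 m, so the well at 144 m is 4.626 m downgradient of the peak.
√(4πDt) = 7.438 m, giving peak height M/(n_e·A·√(4πDt)) = 7.16/(0.30 × 283 × 7.438) = 0.01134 kg/m³.
(x−vt)²/(4Dt) = (4.626)²/(4 × 0.0253 × 174) = 1.215; exp(−1.215) = 0.2967.
C = 0.01134 × 0.2967 = 0.00336 kg/m³.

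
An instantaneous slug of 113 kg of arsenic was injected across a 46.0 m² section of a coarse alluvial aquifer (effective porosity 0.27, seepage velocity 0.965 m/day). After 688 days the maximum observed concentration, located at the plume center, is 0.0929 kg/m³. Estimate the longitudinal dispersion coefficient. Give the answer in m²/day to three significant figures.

1.11 m²/day

At the plume center C_max = M/(n_e·A·√(4πDt)), so D = M²/(4πt·(n_e·A·C_max)²).
n_e·A·C_max = 0.27 × 46.0 × 0.0929 = 1.154 kg/m.
D = 113²/(4π × 688 × 1.154²) = 1.11 m²/day.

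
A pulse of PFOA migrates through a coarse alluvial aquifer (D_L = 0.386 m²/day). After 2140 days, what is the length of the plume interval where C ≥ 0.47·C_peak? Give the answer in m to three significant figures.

The plume is Gaussian with σ = √(2Dt) = √(2 × 0.386 × 2140) = 40.65 m.
C/C_peak = exp(−Δx²/(2σ²)) = 0.47 ⇒ Δx = σ·√(−2 ln 0.47) = 40.65 × 1.229 = 49.96 m.
Width = 2Δx = 99.9 m.

99.9 m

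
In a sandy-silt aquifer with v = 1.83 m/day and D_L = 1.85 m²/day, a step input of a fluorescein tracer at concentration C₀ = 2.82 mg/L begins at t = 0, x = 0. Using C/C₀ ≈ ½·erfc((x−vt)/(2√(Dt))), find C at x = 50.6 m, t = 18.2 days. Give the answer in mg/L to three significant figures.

For a continuous step input, C/C₀ ≈ ½·erfc((x−vt)/(2√(Dt))).
vt = 1.83 × 18.2 = 33.306 m and 2√(Dt) = 2√(1.85 × 18.2) = 11.61 m.
Argument (x−vt)/(2√(Dt)) = (50.6 − 33.306)/11.61 = 1.490; ½·erfc(1.490) = 0.01755.
C = 2.82 × 0.01755 = 0.0495 mg/L.

0.0495 mg/L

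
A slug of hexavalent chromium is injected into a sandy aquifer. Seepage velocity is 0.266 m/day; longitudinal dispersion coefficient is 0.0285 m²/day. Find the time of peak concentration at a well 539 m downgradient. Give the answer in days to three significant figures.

For the 1D instantaneous-source solution, setting ∂C/∂t = 0 at fixed x gives v²t² + 2Dt − x² = 0, so t = (√(D² + v²x²) − D)/v².
√(D² + v²x²) = √(0.0285² + 0.266² × 539²) = 143.4; v² = 0.070756.
t = (143.4 − 0.0285)/0.070756 = 2030 days (vs. the pure-advection estimate x/v = 2030 d).

2030 days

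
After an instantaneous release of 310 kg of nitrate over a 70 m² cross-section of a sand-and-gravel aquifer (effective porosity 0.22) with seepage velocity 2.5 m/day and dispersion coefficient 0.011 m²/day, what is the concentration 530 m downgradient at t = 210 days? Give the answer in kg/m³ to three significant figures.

0.250 kg/m³

For an instantaneous plane source, C(x,t) = M/(n_e·A·√(4πDt)) · exp(−(x−vt)²/(4Dt)), with n_e·A the pore (flow) area.
Plume center vt = 2.5 × 210 = 525 m, so the well at 530 m is 5 m downgradient of the peak.
√(4πDt) = 5.388 m, giving peak height M/(n_e·A·√(4πDt)) = 310/(0.22 × 70 × 5.388) = 3.736 kg/m³.
(x−vt)²/(4Dt) = (5)²/(4 × 0.011 × 210) = 2.706; exp(−2.706) = 0.06680.
C = 3.736 × 0.06680 = 0.250 kg/m³.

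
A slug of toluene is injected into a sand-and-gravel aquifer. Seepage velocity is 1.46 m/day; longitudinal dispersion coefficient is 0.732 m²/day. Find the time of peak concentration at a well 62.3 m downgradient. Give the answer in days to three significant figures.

42.3 days

For the 1D instantaneous-source solution, setting ∂C/∂t = 0 at fixed x gives v²t² + 2Dt − x² = 0, so t = (√(D² + v²x²) − D)/v².
√(D² + v²x²) = √(0.732² + 1.46² × 62.3²) = 90.96; v² = 2.1316.
t = (90.96 − 0.732)/2.1316 = 42.3 days (vs. the pure-advection estimate x/v = 42.7 d).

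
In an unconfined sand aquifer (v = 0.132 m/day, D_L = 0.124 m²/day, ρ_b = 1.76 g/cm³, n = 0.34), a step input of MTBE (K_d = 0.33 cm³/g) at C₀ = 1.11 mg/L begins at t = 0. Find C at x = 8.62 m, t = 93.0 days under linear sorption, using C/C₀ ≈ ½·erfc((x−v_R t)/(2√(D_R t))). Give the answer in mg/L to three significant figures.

Retardation factor R = 1 + ρ_b·K_d/n = 1 + 1.76 × 0.33/0.34 = 2.708.
Sorption retards both mechanisms: v_R = v/R = 0.04874 m/day, D_R = D/R = 0.04579 m²/day.
v_R·t = 0.04874 × 93.0 = 4.53282 m; 2√(D_R t) = 4.127 m; argument = (8.62 − 4.53282)/4.127 = 0.9904.
C = C₀ × ½·erfc(0.9904) = 1.11 × 0.08066 = 0.0895 mg/L.

0.0895 mg/L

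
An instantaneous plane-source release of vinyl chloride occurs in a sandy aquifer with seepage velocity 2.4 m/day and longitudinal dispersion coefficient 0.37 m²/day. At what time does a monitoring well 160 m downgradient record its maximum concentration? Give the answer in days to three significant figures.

For the 1D instantaneous-source solution, setting ∂C/∂t = 0 at fixed x gives v²t² + 2Dt − x² = 0, so t = (√(D² + v²x²) − D)/v².
√(D² + v²x²) = √(0.37² + 2.4² × 160²) = 384.0; v² = 5.76.
t = (384.0 − 0.37)/5.76 = 66.6 days (vs. the pure-advection estimate x/v = 66.7 d).

66.6 days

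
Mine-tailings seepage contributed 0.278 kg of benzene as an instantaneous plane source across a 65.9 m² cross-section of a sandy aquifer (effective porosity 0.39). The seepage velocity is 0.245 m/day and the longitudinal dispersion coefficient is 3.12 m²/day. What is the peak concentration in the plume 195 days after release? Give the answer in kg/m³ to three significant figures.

The peak of an instantaneous 1D plume sits at x = vt; there the Gaussian factor is 1 and C_max = M/(n_e·A·√(4πDt)), where n_e·A is the pore area the mass is dissolved in.
√(4πDt) = √(4π × 3.12 × 195) = 87.44 m, so C_max = 0.278/(0.39 × 65.9 × 87.44) = 0.000124 kg/m³.

0.000124 kg/m³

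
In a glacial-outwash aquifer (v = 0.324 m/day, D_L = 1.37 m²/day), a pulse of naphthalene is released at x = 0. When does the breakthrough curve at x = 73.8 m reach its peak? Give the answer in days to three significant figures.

215 days

For the 1D instantaneous-source solution, setting ∂C/∂t = 0 at fixed x gives v²t² + 2Dt − x² = 0, so t = (√(D² + v²x²) − D)/v².
√(D² + v²x²) = √(1.37² + 0.324² × 73.8²) = 23.95; v² = 0.104976.
t = (23.95 − 1.37)/0.104976 = 215 days (vs. the pure-advection estimate x/v = 228 d).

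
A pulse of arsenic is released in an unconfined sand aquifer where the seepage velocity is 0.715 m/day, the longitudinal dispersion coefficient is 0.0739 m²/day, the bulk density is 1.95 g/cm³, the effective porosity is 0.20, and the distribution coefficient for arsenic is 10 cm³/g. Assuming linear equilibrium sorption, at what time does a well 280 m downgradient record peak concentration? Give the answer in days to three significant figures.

Retardation factor R = 1 + ρ_b·K_d/n = 1 + 1.95 × 10/0.20 = 98.50.
Sorption retards both mechanisms: v_R = v/R = 0.007259 m/day, D_R = D/R = 0.0007503 m²/day.
Peak time from v_R²t² + 2D_R t − x² = 0: t = (√(D_R² + v_R²x²) − D_R)/v_R².
√(D_R² + v_R²x²) = √(0.0007503² + 0.007259² × 280²) = 2.033; v_R² = 5.269e-05.
t = (2.033 − 0.0007503)/5.269e-05 = 38600 days.

38600 days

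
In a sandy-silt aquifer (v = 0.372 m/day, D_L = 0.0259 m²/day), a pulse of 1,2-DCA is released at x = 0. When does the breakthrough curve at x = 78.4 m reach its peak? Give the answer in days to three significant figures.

For the 1D instantaneous-source solution, setting ∂C/∂t = 0 at fixed x gives v²t² + 2Dt − x² = 0, so t = (√(D² + v²x²) − D)/v².
√(D² + v²x²) = √(0.0259² + 0.372² × 78.4²) = 29.16; v² = 0.138384.
t = (29.16 − 0.0259)/0.138384 = 211 days (vs. the pure-advection estimate x/v = 211 d).

211 days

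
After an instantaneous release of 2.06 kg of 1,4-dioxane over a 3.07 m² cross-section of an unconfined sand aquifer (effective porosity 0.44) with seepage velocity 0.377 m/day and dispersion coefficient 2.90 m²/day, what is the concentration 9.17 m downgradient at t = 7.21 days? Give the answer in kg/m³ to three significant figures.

For an instantaneous plane source, C(x,t) = M/(n_e·A·√(4πDt)) · exp(−(x−vt)²/(4Dt)), with n_e·A the pore (flow) area.
Plume center vt = 0.377 × 7.21 = 2.71817 m, so the well at 9.17 m is 6.45183 m downgradient of the peak.
√(4πDt) = 16.21 m, giving peak height M/(n_e·A·√(4πDt)) = 2.06/(0.44 × 3.07 × 16.21) = 0.09408 kg/m³.
(x−vt)²/(4Dt) = (6.45183)²/(4 × 2.90 × 7.21) = 0.4977; exp(−0.4977) = 0.6079.
C = 0.09408 × 0.6079 = 0.0572 kg/m³.

0.0572 kg/m³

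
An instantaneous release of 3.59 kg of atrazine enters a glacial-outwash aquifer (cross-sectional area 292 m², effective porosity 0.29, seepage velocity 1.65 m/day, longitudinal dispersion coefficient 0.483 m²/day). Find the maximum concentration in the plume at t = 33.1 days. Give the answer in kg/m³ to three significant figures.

The peak of an instantaneous 1D plume sits at x = vt; there the Gaussian factor is 1 and C_max = M/(n_e·A·√(4πDt)), where n_e·A is the pore area the mass is dissolved in.
√(4πDt) = √(4π × 0.483 × 33.1) = 14.17 m, so C_max = 3.59/(0.29 × 292 × 14.17) = 0.00299 kg/m³.

0.00299 kg/m³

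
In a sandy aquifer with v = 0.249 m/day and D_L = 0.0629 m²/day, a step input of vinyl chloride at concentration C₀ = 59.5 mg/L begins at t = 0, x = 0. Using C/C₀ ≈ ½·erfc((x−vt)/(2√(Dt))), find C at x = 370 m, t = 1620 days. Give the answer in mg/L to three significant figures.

For a continuous step input, C/C₀ ≈ ½·erfc((x−vt)/(2√(Dt))).
vt = 0.249 × 1620 = 403.38 m and 2√(Dt) = 2√(0.0629 × 1620) = 20.19 m.
Argument (x−vt)/(2√(Dt)) = (370 − 403.38)/20.19 = -1.653; ½·erfc(-1.653) = 0.9903.
C = 59.5 × 0.9903 = 58.9 mg/L.

58.9 mg/L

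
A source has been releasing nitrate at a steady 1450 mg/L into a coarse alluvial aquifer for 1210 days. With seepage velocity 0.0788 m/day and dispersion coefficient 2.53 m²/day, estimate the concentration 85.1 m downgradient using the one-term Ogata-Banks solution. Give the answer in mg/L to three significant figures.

For a continuous step input, C/C₀ ≈ ½·erfc((x−vt)/(2√(Dt))).
vt = 0.0788 × 1210 = 95.348 m and 2√(Dt) = 2√(2.53 × 1210) = 110.7 m.
Argument (x−vt)/(2√(Dt)) = (85.1 − 95.348)/110.7 = -0.09257; ½·erfc(-0.09257) = 0.5521.
C = 1450 × 0.5521 = 801 mg/L.

801 mg/L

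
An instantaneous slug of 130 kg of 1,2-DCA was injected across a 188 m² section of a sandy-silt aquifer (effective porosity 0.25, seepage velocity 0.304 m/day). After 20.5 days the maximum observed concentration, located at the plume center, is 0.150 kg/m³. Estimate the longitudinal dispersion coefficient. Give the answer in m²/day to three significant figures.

1.32 m²/day

At the plume center C_max = M/(n_e·A·√(4πDt)), so D = M²/(4πt·(n_e·A·C_max)²).
n_e·A·C_max = 0.25 × 188 × 0.150 = 7.050 kg/m.
D = 130²/(4π × 20.5 × 7.050²) = 1.32 m²/day.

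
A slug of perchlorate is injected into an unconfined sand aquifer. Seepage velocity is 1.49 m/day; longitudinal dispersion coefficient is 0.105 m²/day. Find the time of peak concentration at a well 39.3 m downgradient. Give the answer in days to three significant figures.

26.3 days

For the 1D instantaneous-source solution, setting ∂C/∂t = 0 at fixed x gives v²t² + 2Dt − x² = 0, so t = (√(D² + v²x²) − D)/v².
√(D² + v²x²) = √(0.105² + 1.49² × 39.3²) = 58.56; v² = 2.2201.
t = (58.56 − 0.105)/2.2201 = 26.3 days (vs. the pure-advection estimate x/v = 26.4 d).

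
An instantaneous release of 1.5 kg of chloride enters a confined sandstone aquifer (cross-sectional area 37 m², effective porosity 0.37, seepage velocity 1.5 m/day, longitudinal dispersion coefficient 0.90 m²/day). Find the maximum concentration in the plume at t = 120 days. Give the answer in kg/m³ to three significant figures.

0.00297 kg/m³

The peak of an instantaneous 1D plume sits at x = vt; there the Gaussian factor is 1 and C_max = M/(n_e·A·√(4πDt)), where n_e·A is the pore area the mass is dissolved in.
√(4πDt) = √(4π × 0.90 × 120) = 36.84 m, so C_max = 1.5/(0.37 × 37 × 36.84) = 0.00297 kg/m³.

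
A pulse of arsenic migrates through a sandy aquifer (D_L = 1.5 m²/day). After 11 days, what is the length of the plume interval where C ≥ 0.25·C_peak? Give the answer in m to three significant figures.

The plume is Gaussian with σ = √(2Dt) = √(2 × 1.5 × 11) = 5.745 m.
C/C_peak = exp(−Δx²/(2σ²)) = 0.25 ⇒ Δx = σ·√(−2 ln 0.25) = 5.745 × 1.665 = 9.565 m.
Width = 2Δx = 19.1 m.

19.1 m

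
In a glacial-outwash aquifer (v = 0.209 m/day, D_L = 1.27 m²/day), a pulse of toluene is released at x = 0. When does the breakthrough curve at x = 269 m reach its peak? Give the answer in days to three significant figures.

1260 days

For the 1D instantaneous-source solution, setting ∂C/∂t = 0 at fixed x gives v²t² + 2Dt − x² = 0, so t = (√(D² + v²x²) − D)/v².
√(D² + v²x²) = √(1.27² + 0.209² × 269²) = 56.24; v² = 0.043681.
t = (56.24 − 1.27)/0.043681 = 1260 days (vs. the pure-advection estimate x/v = 1290 d).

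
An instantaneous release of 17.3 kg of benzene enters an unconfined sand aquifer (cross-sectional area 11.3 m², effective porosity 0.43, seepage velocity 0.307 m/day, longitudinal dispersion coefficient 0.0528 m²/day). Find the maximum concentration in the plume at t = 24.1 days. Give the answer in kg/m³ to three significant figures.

0.890 kg/m³

The peak of an instantaneous 1D plume sits at x = vt; there the Gaussian factor is 1 and C_max = M/(n_e·A·√(4πDt)), where n_e·A is the pore area the mass is dissolved in.
√(4πDt) = √(4π × 0.0528 × 24.1) = 3.999 m, so C_max = 17.3/(0.43 × 11.3 × 3.999) = 0.890 kg/m³.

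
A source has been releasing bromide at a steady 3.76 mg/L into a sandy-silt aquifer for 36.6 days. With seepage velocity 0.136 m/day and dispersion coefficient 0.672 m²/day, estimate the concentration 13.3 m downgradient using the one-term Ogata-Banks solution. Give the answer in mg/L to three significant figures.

0.443 mg/L

For a continuous step input, C/C₀ ≈ ½·erfc((x−vt)/(2√(Dt))).
vt = 0.136 × 36.6 = 4.9776 m and 2√(Dt) = 2√(0.672 × 36.6) = 9.919 m.
Argument (x−vt)/(2√(Dt)) = (13.3 − 4.9776)/9.919 = 0.8390; ½·erfc(0.8390) = 0.1177.
C = 3.76 × 0.1177 = 0.443 mg/L.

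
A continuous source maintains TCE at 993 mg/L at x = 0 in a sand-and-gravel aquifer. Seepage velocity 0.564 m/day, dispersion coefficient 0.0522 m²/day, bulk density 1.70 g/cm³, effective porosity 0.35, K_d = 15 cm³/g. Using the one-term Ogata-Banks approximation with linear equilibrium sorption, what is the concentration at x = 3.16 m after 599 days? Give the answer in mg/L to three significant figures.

931 mg/L

Retardation factor R = 1 + ρ_b·K_d/n = 1 + 1.70 × 15/0.35 = 73.86.
Sorption retards both mechanisms: v_R = v/R = 0.007636 m/day, D_R = D/R = 0.0007067 m²/day.
v_R·t = 0.007636 × 599 = 4.573964 m; 2√(D_R t) = 1.301 m; argument = (3.16 − 4.573964)/1.301 = -1.087.
C = C₀ × ½·erfc(-1.087) = 993 × 0.9379 = 931 mg/L.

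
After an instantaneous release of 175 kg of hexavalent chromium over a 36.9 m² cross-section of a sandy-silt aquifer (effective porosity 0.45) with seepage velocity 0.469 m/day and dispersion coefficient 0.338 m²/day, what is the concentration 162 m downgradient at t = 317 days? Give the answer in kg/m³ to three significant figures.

0.190 kg/m³

For an instantaneous plane source, C(x,t) = M/(n_e·A·√(4πDt)) · exp(−(x−vt)²/(4Dt)), with n_e·A the pore (flow) area.
Plume center vt = 0.469 × 317 = 148.673 m, so the well at 162 m is 13.327 m downgradient of the peak.
√(4πDt) = 36.69 m, giving peak height M/(n_e·A·√(4πDt)) = 175/(0.45 × 36.9 × 36.69) = 0.2872 kg/m³.
(x−vt)²/(4Dt) = (13.327)²/(4 × 0.338 × 317) = 0.4144; exp(−0.4144) = 0.6607.
C = 0.2872 × 0.6607 = 0.190 kg/m³.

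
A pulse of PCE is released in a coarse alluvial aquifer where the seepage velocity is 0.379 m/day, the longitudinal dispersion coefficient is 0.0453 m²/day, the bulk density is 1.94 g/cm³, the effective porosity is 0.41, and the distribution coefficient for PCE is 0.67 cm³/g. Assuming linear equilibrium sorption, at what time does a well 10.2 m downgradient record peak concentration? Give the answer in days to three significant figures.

111 days

Retardation factor R = 1 + ρ_b·K_d/n = 1 + 1.94 × 0.67/0.41 = 4.170.
Sorption retards both mechanisms: v_R = v/R = 0.09089 m/day, D_R = D/R = 0.01086 m²/day.
Peak time from v_R²t² + 2D_R t − x² = 0: t = (√(D_R² + v_R²x²) − D_R)/v_R².
√(D_R² + v_R²x²) = √(0.01086² + 0.09089² × 10.2²) = 0.9271; v_R² = 0.008261.
t = (0.9271 − 0.01086)/0.008261 = 111 days.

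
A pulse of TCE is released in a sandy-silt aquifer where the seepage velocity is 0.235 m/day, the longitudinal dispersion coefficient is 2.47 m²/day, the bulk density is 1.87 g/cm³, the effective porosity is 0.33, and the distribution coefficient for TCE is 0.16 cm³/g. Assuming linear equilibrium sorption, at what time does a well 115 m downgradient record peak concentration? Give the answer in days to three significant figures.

Retardation factor R = 1 + ρ_b·K_d/n = 1 + 1.87 × 0.16/0.33 = 1.907.
Sorption retards both mechanisms: v_R = v/R = 0.1232 m/day, D_R = D/R = 1.295 m²/day.
Peak time from v_R²t² + 2D_R t − x² = 0: t = (√(D_R² + v_R²x²) − D_R)/v_R².
√(D_R² + v_R²x²) = √(1.295² + 0.1232² × 115²) = 14.23; v_R² = 0.01518.
t = (14.23 − 1.295)/0.01518 = 852 days.

852 days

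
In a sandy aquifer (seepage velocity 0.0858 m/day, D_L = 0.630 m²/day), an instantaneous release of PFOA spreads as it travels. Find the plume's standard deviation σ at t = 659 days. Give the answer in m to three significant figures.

Dispersive spreading gives a Gaussian with σ² = 2Dt; advection only shifts the center.
σ = √(2 × 0.630 × 659) = 28.8 m.

28.8 m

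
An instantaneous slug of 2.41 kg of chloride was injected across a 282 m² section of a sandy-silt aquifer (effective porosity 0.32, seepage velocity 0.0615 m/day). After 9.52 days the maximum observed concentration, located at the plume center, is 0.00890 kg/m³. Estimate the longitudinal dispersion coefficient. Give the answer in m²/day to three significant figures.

At the plume center C_max = M/(n_e·A·√(4πDt)), so D = M²/(4πt·(n_e·A·C_max)²).
n_e·A·C_max = 0.32 × 282 × 0.00890 = 0.8031 kg/m.
D = 2.41²/(4π × 9.52 × 0.8031²) = 0.0753 m²/day.

0.0753 m²/day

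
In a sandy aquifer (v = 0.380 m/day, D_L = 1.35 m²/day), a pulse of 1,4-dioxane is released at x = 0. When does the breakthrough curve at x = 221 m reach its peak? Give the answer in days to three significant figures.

572 days

For the 1D instantaneous-source solution, setting ∂C/∂t = 0 at fixed x gives v²t² + 2Dt − x² = 0, so t = (√(D² + v²x²) − D)/v².
√(D² + v²x²) = √(1.35² + 0.380² × 221²) = 83.99; v² = 0.1444.
t = (83.99 − 1.35)/0.1444 = 572 days (vs. the pure-advection estimate x/v = 582 d).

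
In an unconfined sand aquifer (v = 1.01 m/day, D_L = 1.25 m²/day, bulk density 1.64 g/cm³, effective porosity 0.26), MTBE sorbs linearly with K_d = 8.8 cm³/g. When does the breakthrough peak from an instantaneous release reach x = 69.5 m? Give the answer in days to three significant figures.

Retardation factor R = 1 + ρ_b·K_d/n = 1 + 1.64 × 8.8/0.26 = 56.51.
Sorption retards both mechanisms: v_R = v/R = 0.01787 m/day, D_R = D/R = 0.02212 m²/day.
Peak time from v_R²t² + 2D_R t − x² = 0: t = (√(D_R² + v_R²x²) − D_R)/v_R².
√(D_R² + v_R²x²) = √(0.02212² + 0.01787² × 69.5²) = 1.242; v_R² = 0.0003193.
t = (1.242 − 0.02212)/0.0003193 = 3820 days.

3820 days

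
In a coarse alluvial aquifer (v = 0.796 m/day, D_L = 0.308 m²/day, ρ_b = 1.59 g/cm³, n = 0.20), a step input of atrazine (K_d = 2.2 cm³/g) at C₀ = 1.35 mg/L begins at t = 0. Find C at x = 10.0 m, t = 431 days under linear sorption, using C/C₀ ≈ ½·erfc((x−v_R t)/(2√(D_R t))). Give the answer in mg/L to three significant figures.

1.33 mg/L

Retardation factor R = 1 + ρ_b·K_d/n = 1 + 1.59 × 2.2/0.20 = 18.49.
Sorption retards both mechanisms: v_R = v/R = 0.04305 m/day, D_R = D/R = 0.01666 m²/day.
v_R·t = 0.04305 × 431 = 18.55455 m; 2√(D_R t) = 5.359 m; argument = (10.0 − 18.55455)/5.359 = -1.596.
C = C₀ × ½·erfc(-1.596) = 1.35 × 0.9880 = 1.33 mg/L.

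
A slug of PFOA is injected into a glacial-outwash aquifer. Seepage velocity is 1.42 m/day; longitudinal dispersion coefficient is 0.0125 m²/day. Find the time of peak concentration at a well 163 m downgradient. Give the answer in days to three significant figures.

For the 1D instantaneous-source solution, setting ∂C/∂t = 0 at fixed x gives v²t² + 2Dt − x² = 0, so t = (√(D² + v²x²) − D)/v².
√(D² + v²x²) = √(0.0125² + 1.42² × 163²) = 231.5; v² = 2.0164.
t = (231.5 − 0.0125)/2.0164 = 115 days (vs. the pure-advection estimate x/v = 115 d).

115 days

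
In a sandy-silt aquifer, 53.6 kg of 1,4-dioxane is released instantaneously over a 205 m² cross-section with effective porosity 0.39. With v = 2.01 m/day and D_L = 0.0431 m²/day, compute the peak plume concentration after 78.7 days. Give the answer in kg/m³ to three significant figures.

The peak of an instantaneous 1D plume sits at x = vt; there the Gaussian factor is 1 and C_max = M/(n_e·A·√(4πDt)), where n_e·A is the pore area the mass is dissolved in.
√(4πDt) = √(4π × 0.0431 × 78.7) = 6.529 m, so C_max = 53.6/(0.39 × 205 × 6.529) = 0.103 kg/m³.

0.103 kg/m³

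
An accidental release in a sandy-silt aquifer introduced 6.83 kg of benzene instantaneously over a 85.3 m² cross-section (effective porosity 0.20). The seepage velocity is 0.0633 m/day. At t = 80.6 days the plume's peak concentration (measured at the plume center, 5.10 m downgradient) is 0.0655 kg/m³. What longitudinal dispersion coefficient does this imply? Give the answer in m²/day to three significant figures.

0.0369 m²/day

At the plume center C_max = M/(n_e·A·√(4πDt)), so D = M²/(4πt·(n_e·A·C_max)²).
n_e·A·C_max = 0.20 × 85.3 × 0.0655 = 1.117 kg/m.
D = 6.83²/(4π × 80.6 × 1.117²) = 0.0369 m²/day.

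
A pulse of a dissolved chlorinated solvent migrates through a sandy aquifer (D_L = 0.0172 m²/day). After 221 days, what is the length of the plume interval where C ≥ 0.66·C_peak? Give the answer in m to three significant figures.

The plume is Gaussian with σ = √(2Dt) = √(2 × 0.0172 × 221) = 2.757 m.
C/C_peak = exp(−Δx²/(2σ²)) = 0.66 ⇒ Δx = σ·√(−2 ln 0.66) = 2.757 × 0.9116 = 2.513 m.
Width = 2Δx = 5.03 m.

5.03 m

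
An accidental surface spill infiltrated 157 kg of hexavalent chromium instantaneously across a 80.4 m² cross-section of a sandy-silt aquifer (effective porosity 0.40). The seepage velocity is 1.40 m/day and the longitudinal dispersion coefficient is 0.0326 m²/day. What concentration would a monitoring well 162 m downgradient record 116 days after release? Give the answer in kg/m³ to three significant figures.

For an instantaneous plane source, C(x,t) = M/(n_e·A·√(4πDt)) · exp(−(x−vt)²/(4Dt)), with n_e·A the pore (flow) area.
Plume center vt = 1.40 × 116 = 162.4 m, so the well at 162 m is 0.4 m upgradient of the peak.
√(4πDt) = 6.894 m, giving peak height M/(n_e·A·√(4πDt)) = 157/(0.40 × 80.4 × 6.894) = 0.7081 kg/m³.
(x−vt)²/(4Dt) = (-0.4)²/(4 × 0.0326 × 116) = 0.01058; exp(−0.01058) = 0.9895.
C = 0.7081 × 0.9895 = 0.701 kg/m³.

0.701 kg/m³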